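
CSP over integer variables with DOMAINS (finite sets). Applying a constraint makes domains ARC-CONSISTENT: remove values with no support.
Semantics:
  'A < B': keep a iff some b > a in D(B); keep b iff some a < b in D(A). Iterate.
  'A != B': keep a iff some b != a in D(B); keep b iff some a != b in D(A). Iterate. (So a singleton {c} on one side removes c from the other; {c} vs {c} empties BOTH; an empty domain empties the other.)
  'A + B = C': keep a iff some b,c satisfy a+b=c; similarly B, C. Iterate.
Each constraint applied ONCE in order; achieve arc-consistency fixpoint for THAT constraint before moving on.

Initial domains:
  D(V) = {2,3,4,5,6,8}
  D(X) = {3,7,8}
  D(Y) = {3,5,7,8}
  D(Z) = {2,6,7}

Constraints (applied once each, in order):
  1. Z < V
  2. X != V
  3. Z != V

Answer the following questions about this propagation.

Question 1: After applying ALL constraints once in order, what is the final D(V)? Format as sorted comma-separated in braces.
Answer: {3,4,5,6,8}

Derivation:
Constraint 1 (Z < V) on D(Z)={2,6,7} D(V)={2,3,4,5,6,8}: V {2,3,4,5,6,8}->{3,4,5,6,8}
Constraint 2 (X != V) on D(X)={3,7,8} D(V)={3,4,5,6,8}: no change
Constraint 3 (Z != V) on D(Z)={2,6,7} D(V)={3,4,5,6,8}: no change
So after all 3 constraints: D(V) = {3,4,5,6,8}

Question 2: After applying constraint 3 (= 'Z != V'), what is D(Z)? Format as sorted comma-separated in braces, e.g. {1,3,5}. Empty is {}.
Constraint 1 (Z < V) on D(Z)={2,6,7} D(V)={2,3,4,5,6,8}: V {2,3,4,5,6,8}->{3,4,5,6,8}
Constraint 2 (X != V) on D(X)={3,7,8} D(V)={3,4,5,6,8}: no change
Constraint 3 (Z != V) on D(Z)={2,6,7} D(V)={3,4,5,6,8}: no change
So after constraint 3: D(Z) = {2,6,7}

Answer: {2,6,7}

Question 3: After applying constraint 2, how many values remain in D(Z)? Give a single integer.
Answer: 3

Derivation:
Constraint 1 (Z < V) on D(Z)={2,6,7} D(V)={2,3,4,5,6,8}: V {2,3,4,5,6,8}->{3,4,5,6,8}
Constraint 2 (X != V) on D(X)={3,7,8} D(V)={3,4,5,6,8}: no change
So after constraint 2: D(Z)={2,6,7}, size = 3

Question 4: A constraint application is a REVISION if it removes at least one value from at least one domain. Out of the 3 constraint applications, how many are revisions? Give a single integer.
Answer: 1

Derivation:
Constraint 1 (Z < V) on D(Z)={2,6,7} D(V)={2,3,4,5,6,8}: V {2,3,4,5,6,8}->{3,4,5,6,8} => REVISION
Constraint 2 (X != V) on D(X)={3,7,8} D(V)={3,4,5,6,8}: no change => not a revision
Constraint 3 (Z != V) on D(Z)={2,6,7} D(V)={3,4,5,6,8}: no change => not a revision
Total revisions = 1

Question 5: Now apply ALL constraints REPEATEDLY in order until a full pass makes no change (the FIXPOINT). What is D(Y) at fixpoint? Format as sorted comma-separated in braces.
Answer: {3,5,7,8}

Derivation:
pass 0 (initial): D(Y)={3,5,7,8}
pass 1: V {2,3,4,5,6,8}->{3,4,5,6,8}
pass 2: no change
Fixpoint after 2 passes: D(Y) = {3,5,7,8}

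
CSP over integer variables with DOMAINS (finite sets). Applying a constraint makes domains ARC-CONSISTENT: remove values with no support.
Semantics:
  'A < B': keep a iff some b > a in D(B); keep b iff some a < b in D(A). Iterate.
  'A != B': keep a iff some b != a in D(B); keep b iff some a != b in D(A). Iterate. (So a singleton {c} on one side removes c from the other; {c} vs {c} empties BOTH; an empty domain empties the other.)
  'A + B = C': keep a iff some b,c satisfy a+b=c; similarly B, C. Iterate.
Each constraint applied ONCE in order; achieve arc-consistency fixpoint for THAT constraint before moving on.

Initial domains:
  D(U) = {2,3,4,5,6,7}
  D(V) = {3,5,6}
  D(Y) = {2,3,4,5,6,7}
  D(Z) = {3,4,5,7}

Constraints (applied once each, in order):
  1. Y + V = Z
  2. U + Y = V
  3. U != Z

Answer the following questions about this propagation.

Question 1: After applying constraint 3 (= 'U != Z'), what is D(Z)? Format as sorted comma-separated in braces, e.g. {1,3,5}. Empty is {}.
Answer: {5,7}

Derivation:
Constraint 1 (Y + V = Z) on D(Y)={2,3,4,5,6,7} D(V)={3,5,6} D(Z)={3,4,5,7}: Y {2,3,4,5,6,7}->{2,4}; V {3,5,6}->{3,5}; Z {3,4,5,7}->{5,7}
Constraint 2 (U + Y = V) on D(U)={2,3,4,5,6,7} D(Y)={2,4} D(V)={3,5}: U {2,3,4,5,6,7}->{3}; Y {2,4}->{2}; V {3,5}->{5}
Constraint 3 (U != Z) on D(U)={3} D(Z)={5,7}: no change
So after constraint 3: D(Z) = {5,7}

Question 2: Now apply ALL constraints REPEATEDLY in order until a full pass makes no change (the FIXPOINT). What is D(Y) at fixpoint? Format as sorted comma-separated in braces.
Answer: {2}

Derivation:
pass 0 (initial): D(Y)={2,3,4,5,6,7}
pass 1: U {2,3,4,5,6,7}->{3}; V {3,5,6}->{5}; Y {2,3,4,5,6,7}->{2}; Z {3,4,5,7}->{5,7}
pass 2: Z {5,7}->{7}
pass 3: no change
Fixpoint after 3 passes: D(Y) = {2}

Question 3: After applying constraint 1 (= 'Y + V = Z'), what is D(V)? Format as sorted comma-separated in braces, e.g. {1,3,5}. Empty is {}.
Answer: {3,5}

Derivation:
Constraint 1 (Y + V = Z) on D(Y)={2,3,4,5,6,7} D(V)={3,5,6} D(Z)={3,4,5,7}: Y {2,3,4,5,6,7}->{2,4}; V {3,5,6}->{3,5}; Z {3,4,5,7}->{5,7}
So after constraint 1: D(V) = {3,5}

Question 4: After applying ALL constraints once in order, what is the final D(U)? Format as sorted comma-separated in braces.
Constraint 1 (Y + V = Z) on D(Y)={2,3,4,5,6,7} D(V)={3,5,6} D(Z)={3,4,5,7}: Y {2,3,4,5,6,7}->{2,4}; V {3,5,6}->{3,5}; Z {3,4,5,7}->{5,7}
Constraint 2 (U + Y = V) on D(U)={2,3,4,5,6,7} D(Y)={2,4} D(V)={3,5}: U {2,3,4,5,6,7}->{3}; Y {2,4}->{2}; V {3,5}->{5}
Constraint 3 (U != Z) on D(U)={3} D(Z)={5,7}: no change
So after all 3 constraints: D(U) = {3}

Answer: {3}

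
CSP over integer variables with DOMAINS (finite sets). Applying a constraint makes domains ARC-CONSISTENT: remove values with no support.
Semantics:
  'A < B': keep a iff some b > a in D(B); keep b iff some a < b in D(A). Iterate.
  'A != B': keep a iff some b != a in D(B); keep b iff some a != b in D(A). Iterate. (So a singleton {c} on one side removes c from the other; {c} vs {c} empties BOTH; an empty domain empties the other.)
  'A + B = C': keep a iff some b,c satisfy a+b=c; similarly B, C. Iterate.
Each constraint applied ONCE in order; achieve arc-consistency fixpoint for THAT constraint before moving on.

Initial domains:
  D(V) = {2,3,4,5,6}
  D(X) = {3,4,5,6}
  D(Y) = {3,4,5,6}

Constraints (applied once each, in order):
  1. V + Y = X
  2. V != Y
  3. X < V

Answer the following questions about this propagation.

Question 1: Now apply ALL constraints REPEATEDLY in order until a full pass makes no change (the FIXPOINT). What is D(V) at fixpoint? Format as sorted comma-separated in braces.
pass 0 (initial): D(V)={2,3,4,5,6}
pass 1: V {2,3,4,5,6}->{}; X {3,4,5,6}->{}; Y {3,4,5,6}->{3,4}
pass 2: Y {3,4}->{}
pass 3: no change
Fixpoint after 3 passes: D(V) = {}

Answer: {}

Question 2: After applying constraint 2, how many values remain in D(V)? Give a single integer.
Answer: 2

Derivation:
Constraint 1 (V + Y = X) on D(V)={2,3,4,5,6} D(Y)={3,4,5,6} D(X)={3,4,5,6}: V {2,3,4,5,6}->{2,3}; Y {3,4,5,6}->{3,4}; X {3,4,5,6}->{5,6}
Constraint 2 (V != Y) on D(V)={2,3} D(Y)={3,4}: no change
So after constraint 2: D(V)={2,3}, size = 2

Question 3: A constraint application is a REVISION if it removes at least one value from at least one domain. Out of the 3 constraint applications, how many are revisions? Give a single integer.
Answer: 2

Derivation:
Constraint 1 (V + Y = X) on D(V)={2,3,4,5,6} D(Y)={3,4,5,6} D(X)={3,4,5,6}: V {2,3,4,5,6}->{2,3}; Y {3,4,5,6}->{3,4}; X {3,4,5,6}->{5,6} => REVISION
Constraint 2 (V != Y) on D(V)={2,3} D(Y)={3,4}: no change => not a revision
Constraint 3 (X < V) on D(X)={5,6} D(V)={2,3}: X {5,6}->{}; V {2,3}->{} => REVISION
Total revisions = 2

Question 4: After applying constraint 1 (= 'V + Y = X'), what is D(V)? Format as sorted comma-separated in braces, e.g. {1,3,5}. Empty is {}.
Answer: {2,3}

Derivation:
Constraint 1 (V + Y = X) on D(V)={2,3,4,5,6} D(Y)={3,4,5,6} D(X)={3,4,5,6}: V {2,3,4,5,6}->{2,3}; Y {3,4,5,6}->{3,4}; X {3,4,5,6}->{5,6}
So after constraint 1: D(V) = {2,3}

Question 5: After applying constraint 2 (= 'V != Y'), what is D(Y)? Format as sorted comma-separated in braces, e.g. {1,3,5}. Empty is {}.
Answer: {3,4}

Derivation:
Constraint 1 (V + Y = X) on D(V)={2,3,4,5,6} D(Y)={3,4,5,6} D(X)={3,4,5,6}: V {2,3,4,5,6}->{2,3}; Y {3,4,5,6}->{3,4}; X {3,4,5,6}->{5,6}
Constraint 2 (V != Y) on D(V)={2,3} D(Y)={3,4}: no change
So after constraint 2: D(Y) = {3,4}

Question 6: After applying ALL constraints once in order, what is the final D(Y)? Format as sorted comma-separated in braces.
Answer: {3,4}

Derivation:
Constraint 1 (V + Y = X) on D(V)={2,3,4,5,6} D(Y)={3,4,5,6} D(X)={3,4,5,6}: V {2,3,4,5,6}->{2,3}; Y {3,4,5,6}->{3,4}; X {3,4,5,6}->{5,6}
Constraint 2 (V != Y) on D(V)={2,3} D(Y)={3,4}: no change
Constraint 3 (X < V) on D(X)={5,6} D(V)={2,3}: X {5,6}->{}; V {2,3}->{}
So after all 3 constraints: D(Y) = {3,4}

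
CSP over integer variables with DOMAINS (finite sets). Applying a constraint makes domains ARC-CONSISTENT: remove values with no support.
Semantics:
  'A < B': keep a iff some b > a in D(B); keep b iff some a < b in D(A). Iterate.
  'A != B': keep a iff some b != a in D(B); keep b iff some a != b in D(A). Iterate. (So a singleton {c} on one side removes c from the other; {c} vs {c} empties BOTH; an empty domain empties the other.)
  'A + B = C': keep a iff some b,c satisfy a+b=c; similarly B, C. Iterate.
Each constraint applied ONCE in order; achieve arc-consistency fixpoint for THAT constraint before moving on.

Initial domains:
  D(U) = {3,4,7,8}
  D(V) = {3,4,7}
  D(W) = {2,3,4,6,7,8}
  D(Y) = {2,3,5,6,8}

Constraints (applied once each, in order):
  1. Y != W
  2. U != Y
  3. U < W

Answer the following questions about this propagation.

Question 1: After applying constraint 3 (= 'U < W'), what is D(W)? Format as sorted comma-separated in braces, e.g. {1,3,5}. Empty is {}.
Answer: {4,6,7,8}

Derivation:
Constraint 1 (Y != W) on D(Y)={2,3,5,6,8} D(W)={2,3,4,6,7,8}: no change
Constraint 2 (U != Y) on D(U)={3,4,7,8} D(Y)={2,3,5,6,8}: no change
Constraint 3 (U < W) on D(U)={3,4,7,8} D(W)={2,3,4,6,7,8}: U {3,4,7,8}->{3,4,7}; W {2,3,4,6,7,8}->{4,6,7,8}
So after constraint 3: D(W) = {4,6,7,8}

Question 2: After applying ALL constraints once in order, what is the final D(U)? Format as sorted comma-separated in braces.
Answer: {3,4,7}

Derivation:
Constraint 1 (Y != W) on D(Y)={2,3,5,6,8} D(W)={2,3,4,6,7,8}: no change
Constraint 2 (U != Y) on D(U)={3,4,7,8} D(Y)={2,3,5,6,8}: no change
Constraint 3 (U < W) on D(U)={3,4,7,8} D(W)={2,3,4,6,7,8}: U {3,4,7,8}->{3,4,7}; W {2,3,4,6,7,8}->{4,6,7,8}
So after all 3 constraints: D(U) = {3,4,7}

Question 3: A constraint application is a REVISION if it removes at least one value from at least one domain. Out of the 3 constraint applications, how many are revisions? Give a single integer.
Constraint 1 (Y != W) on D(Y)={2,3,5,6,8} D(W)={2,3,4,6,7,8}: no change => not a revision
Constraint 2 (U != Y) on D(U)={3,4,7,8} D(Y)={2,3,5,6,8}: no change => not a revision
Constraint 3 (U < W) on D(U)={3,4,7,8} D(W)={2,3,4,6,7,8}: U {3,4,7,8}->{3,4,7}; W {2,3,4,6,7,8}->{4,6,7,8} => REVISION
Total revisions = 1

Answer: 1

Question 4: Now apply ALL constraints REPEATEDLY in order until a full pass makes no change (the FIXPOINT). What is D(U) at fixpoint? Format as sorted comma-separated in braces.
Answer: {3,4,7}

Derivation:
pass 0 (initial): D(U)={3,4,7,8}
pass 1: U {3,4,7,8}->{3,4,7}; W {2,3,4,6,7,8}->{4,6,7,8}
pass 2: no change
Fixpoint after 2 passes: D(U) = {3,4,7}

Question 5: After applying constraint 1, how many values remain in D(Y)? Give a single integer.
Answer: 5

Derivation:
Constraint 1 (Y != W) on D(Y)={2,3,5,6,8} D(W)={2,3,4,6,7,8}: no change
So after constraint 1: D(Y)={2,3,5,6,8}, size = 5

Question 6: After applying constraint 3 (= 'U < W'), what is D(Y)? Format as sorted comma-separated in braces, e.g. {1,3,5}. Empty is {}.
Constraint 1 (Y != W) on D(Y)={2,3,5,6,8} D(W)={2,3,4,6,7,8}: no change
Constraint 2 (U != Y) on D(U)={3,4,7,8} D(Y)={2,3,5,6,8}: no change
Constraint 3 (U < W) on D(U)={3,4,7,8} D(W)={2,3,4,6,7,8}: U {3,4,7,8}->{3,4,7}; W {2,3,4,6,7,8}->{4,6,7,8}
So after constraint 3: D(Y) = {2,3,5,6,8}

Answer: {2,3,5,6,8}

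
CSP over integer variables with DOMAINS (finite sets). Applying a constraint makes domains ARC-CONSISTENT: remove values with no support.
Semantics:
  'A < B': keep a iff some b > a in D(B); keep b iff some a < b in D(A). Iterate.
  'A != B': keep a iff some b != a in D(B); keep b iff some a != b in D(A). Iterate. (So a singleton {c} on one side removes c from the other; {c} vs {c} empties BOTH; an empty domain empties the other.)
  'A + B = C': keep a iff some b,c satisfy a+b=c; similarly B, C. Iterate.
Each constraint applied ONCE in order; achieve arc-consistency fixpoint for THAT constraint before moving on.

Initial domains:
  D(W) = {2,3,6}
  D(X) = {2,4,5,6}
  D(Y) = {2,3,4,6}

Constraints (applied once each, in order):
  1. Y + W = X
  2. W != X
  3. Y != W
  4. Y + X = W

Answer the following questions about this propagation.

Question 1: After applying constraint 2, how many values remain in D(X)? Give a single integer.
Constraint 1 (Y + W = X) on D(Y)={2,3,4,6} D(W)={2,3,6} D(X)={2,4,5,6}: Y {2,3,4,6}->{2,3,4}; W {2,3,6}->{2,3}; X {2,4,5,6}->{4,5,6}
Constraint 2 (W != X) on D(W)={2,3} D(X)={4,5,6}: no change
So after constraint 2: D(X)={4,5,6}, size = 3

Answer: 3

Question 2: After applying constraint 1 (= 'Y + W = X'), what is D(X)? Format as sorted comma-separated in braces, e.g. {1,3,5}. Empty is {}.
Answer: {4,5,6}

Derivation:
Constraint 1 (Y + W = X) on D(Y)={2,3,4,6} D(W)={2,3,6} D(X)={2,4,5,6}: Y {2,3,4,6}->{2,3,4}; W {2,3,6}->{2,3}; X {2,4,5,6}->{4,5,6}
So after constraint 1: D(X) = {4,5,6}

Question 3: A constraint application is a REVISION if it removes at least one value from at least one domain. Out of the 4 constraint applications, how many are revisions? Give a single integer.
Answer: 2

Derivation:
Constraint 1 (Y + W = X) on D(Y)={2,3,4,6} D(W)={2,3,6} D(X)={2,4,5,6}: Y {2,3,4,6}->{2,3,4}; W {2,3,6}->{2,3}; X {2,4,5,6}->{4,5,6} => REVISION
Constraint 2 (W != X) on D(W)={2,3} D(X)={4,5,6}: no change => not a revision
Constraint 3 (Y != W) on D(Y)={2,3,4} D(W)={2,3}: no change => not a revision
Constraint 4 (Y + X = W) on D(Y)={2,3,4} D(X)={4,5,6} D(W)={2,3}: Y {2,3,4}->{}; X {4,5,6}->{}; W {2,3}->{} => REVISION
Total revisions = 2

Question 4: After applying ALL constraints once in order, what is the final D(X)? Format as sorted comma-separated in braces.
Answer: {}

Derivation:
Constraint 1 (Y + W = X) on D(Y)={2,3,4,6} D(W)={2,3,6} D(X)={2,4,5,6}: Y {2,3,4,6}->{2,3,4}; W {2,3,6}->{2,3}; X {2,4,5,6}->{4,5,6}
Constraint 2 (W != X) on D(W)={2,3} D(X)={4,5,6}: no change
Constraint 3 (Y != W) on D(Y)={2,3,4} D(W)={2,3}: no change
Constraint 4 (Y + X = W) on D(Y)={2,3,4} D(X)={4,5,6} D(W)={2,3}: Y {2,3,4}->{}; X {4,5,6}->{}; W {2,3}->{}
So after all 4 constraints: D(X) = {}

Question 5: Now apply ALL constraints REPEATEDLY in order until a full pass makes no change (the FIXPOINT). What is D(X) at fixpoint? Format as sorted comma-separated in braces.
Answer: {}

Derivation:
pass 0 (initial): D(X)={2,4,5,6}
pass 1: W {2,3,6}->{}; X {2,4,5,6}->{}; Y {2,3,4,6}->{}
pass 2: no change
Fixpoint after 2 passes: D(X) = {}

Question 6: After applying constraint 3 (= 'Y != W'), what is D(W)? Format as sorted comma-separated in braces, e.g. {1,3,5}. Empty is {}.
Answer: {2,3}

Derivation:
Constraint 1 (Y + W = X) on D(Y)={2,3,4,6} D(W)={2,3,6} D(X)={2,4,5,6}: Y {2,3,4,6}->{2,3,4}; W {2,3,6}->{2,3}; X {2,4,5,6}->{4,5,6}
Constraint 2 (W != X) on D(W)={2,3} D(X)={4,5,6}: no change
Constraint 3 (Y != W) on D(Y)={2,3,4} D(W)={2,3}: no change
So after constraint 3: D(W) = {2,3}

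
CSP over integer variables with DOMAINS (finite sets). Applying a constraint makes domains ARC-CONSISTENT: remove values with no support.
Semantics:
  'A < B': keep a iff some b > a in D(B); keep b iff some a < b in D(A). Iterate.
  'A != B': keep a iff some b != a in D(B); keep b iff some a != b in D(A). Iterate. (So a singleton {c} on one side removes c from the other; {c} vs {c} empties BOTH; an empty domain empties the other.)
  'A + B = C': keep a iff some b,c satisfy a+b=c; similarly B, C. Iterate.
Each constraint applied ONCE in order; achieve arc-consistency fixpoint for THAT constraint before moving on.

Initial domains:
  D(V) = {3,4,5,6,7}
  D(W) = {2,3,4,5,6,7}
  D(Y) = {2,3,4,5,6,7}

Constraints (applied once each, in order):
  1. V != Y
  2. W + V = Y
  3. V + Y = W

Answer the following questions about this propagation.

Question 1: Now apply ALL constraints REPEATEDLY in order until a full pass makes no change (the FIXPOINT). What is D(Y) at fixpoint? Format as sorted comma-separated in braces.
Answer: {}

Derivation:
pass 0 (initial): D(Y)={2,3,4,5,6,7}
pass 1: V {3,4,5,6,7}->{}; W {2,3,4,5,6,7}->{}; Y {2,3,4,5,6,7}->{}
pass 2: no change
Fixpoint after 2 passes: D(Y) = {}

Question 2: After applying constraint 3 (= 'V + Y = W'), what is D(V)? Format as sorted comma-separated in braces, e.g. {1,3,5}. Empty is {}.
Answer: {}

Derivation:
Constraint 1 (V != Y) on D(V)={3,4,5,6,7} D(Y)={2,3,4,5,6,7}: no change
Constraint 2 (W + V = Y) on D(W)={2,3,4,5,6,7} D(V)={3,4,5,6,7} D(Y)={2,3,4,5,6,7}: W {2,3,4,5,6,7}->{2,3,4}; V {3,4,5,6,7}->{3,4,5}; Y {2,3,4,5,6,7}->{5,6,7}
Constraint 3 (V + Y = W) on D(V)={3,4,5} D(Y)={5,6,7} D(W)={2,3,4}: V {3,4,5}->{}; Y {5,6,7}->{}; W {2,3,4}->{}
So after constraint 3: D(V) = {}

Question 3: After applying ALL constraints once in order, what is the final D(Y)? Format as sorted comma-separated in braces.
Constraint 1 (V != Y) on D(V)={3,4,5,6,7} D(Y)={2,3,4,5,6,7}: no change
Constraint 2 (W + V = Y) on D(W)={2,3,4,5,6,7} D(V)={3,4,5,6,7} D(Y)={2,3,4,5,6,7}: W {2,3,4,5,6,7}->{2,3,4}; V {3,4,5,6,7}->{3,4,5}; Y {2,3,4,5,6,7}->{5,6,7}
Constraint 3 (V + Y = W) on D(V)={3,4,5} D(Y)={5,6,7} D(W)={2,3,4}: V {3,4,5}->{}; Y {5,6,7}->{}; W {2,3,4}->{}
So after all 3 constraints: D(Y) = {}

Answer: {}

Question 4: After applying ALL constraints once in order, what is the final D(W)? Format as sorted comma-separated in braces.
Constraint 1 (V != Y) on D(V)={3,4,5,6,7} D(Y)={2,3,4,5,6,7}: no change
Constraint 2 (W + V = Y) on D(W)={2,3,4,5,6,7} D(V)={3,4,5,6,7} D(Y)={2,3,4,5,6,7}: W {2,3,4,5,6,7}->{2,3,4}; V {3,4,5,6,7}->{3,4,5}; Y {2,3,4,5,6,7}->{5,6,7}
Constraint 3 (V + Y = W) on D(V)={3,4,5} D(Y)={5,6,7} D(W)={2,3,4}: V {3,4,5}->{}; Y {5,6,7}->{}; W {2,3,4}->{}
So after all 3 constraints: D(W) = {}

Answer: {}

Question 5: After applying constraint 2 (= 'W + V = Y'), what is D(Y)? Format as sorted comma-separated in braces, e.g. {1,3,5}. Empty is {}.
Constraint 1 (V != Y) on D(V)={3,4,5,6,7} D(Y)={2,3,4,5,6,7}: no change
Constraint 2 (W + V = Y) on D(W)={2,3,4,5,6,7} D(V)={3,4,5,6,7} D(Y)={2,3,4,5,6,7}: W {2,3,4,5,6,7}->{2,3,4}; V {3,4,5,6,7}->{3,4,5}; Y {2,3,4,5,6,7}->{5,6,7}
So after constraint 2: D(Y) = {5,6,7}

Answer: {5,6,7}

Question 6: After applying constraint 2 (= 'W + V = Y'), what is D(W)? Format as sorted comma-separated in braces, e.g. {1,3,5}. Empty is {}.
Constraint 1 (V != Y) on D(V)={3,4,5,6,7} D(Y)={2,3,4,5,6,7}: no change
Constraint 2 (W + V = Y) on D(W)={2,3,4,5,6,7} D(V)={3,4,5,6,7} D(Y)={2,3,4,5,6,7}: W {2,3,4,5,6,7}->{2,3,4}; V {3,4,5,6,7}->{3,4,5}; Y {2,3,4,5,6,7}->{5,6,7}
So after constraint 2: D(W) = {2,3,4}

Answer: {2,3,4}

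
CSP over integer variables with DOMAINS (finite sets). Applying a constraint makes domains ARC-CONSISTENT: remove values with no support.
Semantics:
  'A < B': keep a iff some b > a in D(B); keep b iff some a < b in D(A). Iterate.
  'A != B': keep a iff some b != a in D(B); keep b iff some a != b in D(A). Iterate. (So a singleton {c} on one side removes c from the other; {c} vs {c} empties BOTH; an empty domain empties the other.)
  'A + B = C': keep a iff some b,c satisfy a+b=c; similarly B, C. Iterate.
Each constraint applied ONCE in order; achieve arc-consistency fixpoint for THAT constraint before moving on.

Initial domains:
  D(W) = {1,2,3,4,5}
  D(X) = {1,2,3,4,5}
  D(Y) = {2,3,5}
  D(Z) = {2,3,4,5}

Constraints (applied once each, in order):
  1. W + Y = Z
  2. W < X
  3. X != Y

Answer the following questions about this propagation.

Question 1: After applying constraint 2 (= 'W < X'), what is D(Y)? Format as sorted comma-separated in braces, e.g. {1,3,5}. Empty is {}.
Answer: {2,3}

Derivation:
Constraint 1 (W + Y = Z) on D(W)={1,2,3,4,5} D(Y)={2,3,5} D(Z)={2,3,4,5}: W {1,2,3,4,5}->{1,2,3}; Y {2,3,5}->{2,3}; Z {2,3,4,5}->{3,4,5}
Constraint 2 (W < X) on D(W)={1,2,3} D(X)={1,2,3,4,5}: X {1,2,3,4,5}->{2,3,4,5}
So after constraint 2: D(Y) = {2,3}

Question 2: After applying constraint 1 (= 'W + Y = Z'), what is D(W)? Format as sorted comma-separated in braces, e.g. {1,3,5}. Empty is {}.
Answer: {1,2,3}

Derivation:
Constraint 1 (W + Y = Z) on D(W)={1,2,3,4,5} D(Y)={2,3,5} D(Z)={2,3,4,5}: W {1,2,3,4,5}->{1,2,3}; Y {2,3,5}->{2,3}; Z {2,3,4,5}->{3,4,5}
So after constraint 1: D(W) = {1,2,3}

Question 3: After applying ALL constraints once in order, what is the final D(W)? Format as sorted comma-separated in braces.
Answer: {1,2,3}

Derivation:
Constraint 1 (W + Y = Z) on D(W)={1,2,3,4,5} D(Y)={2,3,5} D(Z)={2,3,4,5}: W {1,2,3,4,5}->{1,2,3}; Y {2,3,5}->{2,3}; Z {2,3,4,5}->{3,4,5}
Constraint 2 (W < X) on D(W)={1,2,3} D(X)={1,2,3,4,5}: X {1,2,3,4,5}->{2,3,4,5}
Constraint 3 (X != Y) on D(X)={2,3,4,5} D(Y)={2,3}: no change
So after all 3 constraints: D(W) = {1,2,3}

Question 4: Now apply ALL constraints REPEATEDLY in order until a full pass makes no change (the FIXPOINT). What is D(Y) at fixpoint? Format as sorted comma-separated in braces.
pass 0 (initial): D(Y)={2,3,5}
pass 1: W {1,2,3,4,5}->{1,2,3}; X {1,2,3,4,5}->{2,3,4,5}; Y {2,3,5}->{2,3}; Z {2,3,4,5}->{3,4,5}
pass 2: no change
Fixpoint after 2 passes: D(Y) = {2,3}

Answer: {2,3}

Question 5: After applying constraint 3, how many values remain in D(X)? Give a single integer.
Answer: 4

Derivation:
Constraint 1 (W + Y = Z) on D(W)={1,2,3,4,5} D(Y)={2,3,5} D(Z)={2,3,4,5}: W {1,2,3,4,5}->{1,2,3}; Y {2,3,5}->{2,3}; Z {2,3,4,5}->{3,4,5}
Constraint 2 (W < X) on D(W)={1,2,3} D(X)={1,2,3,4,5}: X {1,2,3,4,5}->{2,3,4,5}
Constraint 3 (X != Y) on D(X)={2,3,4,5} D(Y)={2,3}: no change
So after constraint 3: D(X)={2,3,4,5}, size = 4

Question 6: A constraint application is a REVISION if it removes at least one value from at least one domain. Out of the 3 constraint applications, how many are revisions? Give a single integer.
Answer: 2

Derivation:
Constraint 1 (W + Y = Z) on D(W)={1,2,3,4,5} D(Y)={2,3,5} D(Z)={2,3,4,5}: W {1,2,3,4,5}->{1,2,3}; Y {2,3,5}->{2,3}; Z {2,3,4,5}->{3,4,5} => REVISION
Constraint 2 (W < X) on D(W)={1,2,3} D(X)={1,2,3,4,5}: X {1,2,3,4,5}->{2,3,4,5} => REVISION
Constraint 3 (X != Y) on D(X)={2,3,4,5} D(Y)={2,3}: no change => not a revision
Total revisions = 2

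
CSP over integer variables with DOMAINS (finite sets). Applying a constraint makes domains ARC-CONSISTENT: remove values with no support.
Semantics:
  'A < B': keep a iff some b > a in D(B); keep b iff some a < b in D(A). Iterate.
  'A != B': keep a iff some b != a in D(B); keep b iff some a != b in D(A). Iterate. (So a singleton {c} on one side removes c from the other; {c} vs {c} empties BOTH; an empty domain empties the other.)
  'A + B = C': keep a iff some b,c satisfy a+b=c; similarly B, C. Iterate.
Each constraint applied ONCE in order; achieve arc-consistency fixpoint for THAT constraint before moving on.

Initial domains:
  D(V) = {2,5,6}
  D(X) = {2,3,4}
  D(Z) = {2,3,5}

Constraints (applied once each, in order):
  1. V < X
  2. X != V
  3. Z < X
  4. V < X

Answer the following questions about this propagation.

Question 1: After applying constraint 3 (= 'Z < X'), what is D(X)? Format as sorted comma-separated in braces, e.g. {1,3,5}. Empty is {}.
Constraint 1 (V < X) on D(V)={2,5,6} D(X)={2,3,4}: V {2,5,6}->{2}; X {2,3,4}->{3,4}
Constraint 2 (X != V) on D(X)={3,4} D(V)={2}: no change
Constraint 3 (Z < X) on D(Z)={2,3,5} D(X)={3,4}: Z {2,3,5}->{2,3}
So after constraint 3: D(X) = {3,4}

Answer: {3,4}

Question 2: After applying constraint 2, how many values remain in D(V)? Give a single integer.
Constraint 1 (V < X) on D(V)={2,5,6} D(X)={2,3,4}: V {2,5,6}->{2}; X {2,3,4}->{3,4}
Constraint 2 (X != V) on D(X)={3,4} D(V)={2}: no change
So after constraint 2: D(V)={2}, size = 1

Answer: 1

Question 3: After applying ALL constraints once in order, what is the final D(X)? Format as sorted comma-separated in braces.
Constraint 1 (V < X) on D(V)={2,5,6} D(X)={2,3,4}: V {2,5,6}->{2}; X {2,3,4}->{3,4}
Constraint 2 (X != V) on D(X)={3,4} D(V)={2}: no change
Constraint 3 (Z < X) on D(Z)={2,3,5} D(X)={3,4}: Z {2,3,5}->{2,3}
Constraint 4 (V < X) on D(V)={2} D(X)={3,4}: no change
So after all 4 constraints: D(X) = {3,4}

Answer: {3,4}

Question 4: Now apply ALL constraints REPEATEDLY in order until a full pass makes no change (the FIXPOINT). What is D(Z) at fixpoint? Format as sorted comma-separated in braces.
Answer: {2,3}

Derivation:
pass 0 (initial): D(Z)={2,3,5}
pass 1: V {2,5,6}->{2}; X {2,3,4}->{3,4}; Z {2,3,5}->{2,3}
pass 2: no change
Fixpoint after 2 passes: D(Z) = {2,3}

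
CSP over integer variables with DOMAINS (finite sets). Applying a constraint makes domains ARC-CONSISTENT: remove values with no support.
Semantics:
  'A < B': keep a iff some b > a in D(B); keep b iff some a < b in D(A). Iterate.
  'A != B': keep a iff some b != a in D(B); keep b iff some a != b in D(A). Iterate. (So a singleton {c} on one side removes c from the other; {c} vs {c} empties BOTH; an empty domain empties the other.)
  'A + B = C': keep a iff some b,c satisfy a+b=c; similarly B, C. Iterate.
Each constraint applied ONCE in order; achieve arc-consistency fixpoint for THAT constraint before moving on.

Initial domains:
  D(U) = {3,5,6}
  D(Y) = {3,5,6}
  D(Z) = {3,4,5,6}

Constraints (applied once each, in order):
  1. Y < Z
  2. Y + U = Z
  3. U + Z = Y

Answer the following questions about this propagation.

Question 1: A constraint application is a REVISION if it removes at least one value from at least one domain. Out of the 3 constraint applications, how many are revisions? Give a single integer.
Answer: 3

Derivation:
Constraint 1 (Y < Z) on D(Y)={3,5,6} D(Z)={3,4,5,6}: Y {3,5,6}->{3,5}; Z {3,4,5,6}->{4,5,6} => REVISION
Constraint 2 (Y + U = Z) on D(Y)={3,5} D(U)={3,5,6} D(Z)={4,5,6}: Y {3,5}->{3}; U {3,5,6}->{3}; Z {4,5,6}->{6} => REVISION
Constraint 3 (U + Z = Y) on D(U)={3} D(Z)={6} D(Y)={3}: U {3}->{}; Z {6}->{}; Y {3}->{} => REVISION
Total revisions = 3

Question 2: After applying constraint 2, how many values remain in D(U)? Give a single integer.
Constraint 1 (Y < Z) on D(Y)={3,5,6} D(Z)={3,4,5,6}: Y {3,5,6}->{3,5}; Z {3,4,5,6}->{4,5,6}
Constraint 2 (Y + U = Z) on D(Y)={3,5} D(U)={3,5,6} D(Z)={4,5,6}: Y {3,5}->{3}; U {3,5,6}->{3}; Z {4,5,6}->{6}
So after constraint 2: D(U)={3}, size = 1

Answer: 1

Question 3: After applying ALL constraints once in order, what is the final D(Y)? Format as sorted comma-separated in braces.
Constraint 1 (Y < Z) on D(Y)={3,5,6} D(Z)={3,4,5,6}: Y {3,5,6}->{3,5}; Z {3,4,5,6}->{4,5,6}
Constraint 2 (Y + U = Z) on D(Y)={3,5} D(U)={3,5,6} D(Z)={4,5,6}: Y {3,5}->{3}; U {3,5,6}->{3}; Z {4,5,6}->{6}
Constraint 3 (U + Z = Y) on D(U)={3} D(Z)={6} D(Y)={3}: U {3}->{}; Z {6}->{}; Y {3}->{}
So after all 3 constraints: D(Y) = {}

Answer: {}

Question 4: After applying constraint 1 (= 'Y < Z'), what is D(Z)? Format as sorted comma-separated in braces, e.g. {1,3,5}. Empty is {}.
Constraint 1 (Y < Z) on D(Y)={3,5,6} D(Z)={3,4,5,6}: Y {3,5,6}->{3,5}; Z {3,4,5,6}->{4,5,6}
So after constraint 1: D(Z) = {4,5,6}

Answer: {4,5,6}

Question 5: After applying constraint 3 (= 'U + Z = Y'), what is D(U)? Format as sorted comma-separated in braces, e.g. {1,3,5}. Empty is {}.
Answer: {}

Derivation:
Constraint 1 (Y < Z) on D(Y)={3,5,6} D(Z)={3,4,5,6}: Y {3,5,6}->{3,5}; Z {3,4,5,6}->{4,5,6}
Constraint 2 (Y + U = Z) on D(Y)={3,5} D(U)={3,5,6} D(Z)={4,5,6}: Y {3,5}->{3}; U {3,5,6}->{3}; Z {4,5,6}->{6}
Constraint 3 (U + Z = Y) on D(U)={3} D(Z)={6} D(Y)={3}: U {3}->{}; Z {6}->{}; Y {3}->{}
So after constraint 3: D(U) = {}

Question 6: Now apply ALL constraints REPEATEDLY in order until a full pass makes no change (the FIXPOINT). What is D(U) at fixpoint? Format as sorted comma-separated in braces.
pass 0 (initial): D(U)={3,5,6}
pass 1: U {3,5,6}->{}; Y {3,5,6}->{}; Z {3,4,5,6}->{}
pass 2: no change
Fixpoint after 2 passes: D(U) = {}

Answer: {}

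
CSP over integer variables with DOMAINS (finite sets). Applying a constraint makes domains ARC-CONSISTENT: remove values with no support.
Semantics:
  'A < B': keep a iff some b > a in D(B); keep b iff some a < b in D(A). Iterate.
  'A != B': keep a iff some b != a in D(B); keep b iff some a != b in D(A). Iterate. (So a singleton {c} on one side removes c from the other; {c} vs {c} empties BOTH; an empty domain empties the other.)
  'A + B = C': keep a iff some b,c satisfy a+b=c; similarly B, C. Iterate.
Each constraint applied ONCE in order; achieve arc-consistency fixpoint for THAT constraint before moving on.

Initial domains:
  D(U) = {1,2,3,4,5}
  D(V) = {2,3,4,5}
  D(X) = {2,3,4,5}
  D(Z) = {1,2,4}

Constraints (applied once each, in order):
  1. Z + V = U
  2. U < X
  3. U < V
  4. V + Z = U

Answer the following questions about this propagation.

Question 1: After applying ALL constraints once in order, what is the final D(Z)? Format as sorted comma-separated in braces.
Constraint 1 (Z + V = U) on D(Z)={1,2,4} D(V)={2,3,4,5} D(U)={1,2,3,4,5}: Z {1,2,4}->{1,2}; V {2,3,4,5}->{2,3,4}; U {1,2,3,4,5}->{3,4,5}
Constraint 2 (U < X) on D(U)={3,4,5} D(X)={2,3,4,5}: U {3,4,5}->{3,4}; X {2,3,4,5}->{4,5}
Constraint 3 (U < V) on D(U)={3,4} D(V)={2,3,4}: U {3,4}->{3}; V {2,3,4}->{4}
Constraint 4 (V + Z = U) on D(V)={4} D(Z)={1,2} D(U)={3}: V {4}->{}; Z {1,2}->{}; U {3}->{}
So after all 4 constraints: D(Z) = {}

Answer: {}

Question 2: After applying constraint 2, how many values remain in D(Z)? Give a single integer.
Constraint 1 (Z + V = U) on D(Z)={1,2,4} D(V)={2,3,4,5} D(U)={1,2,3,4,5}: Z {1,2,4}->{1,2}; V {2,3,4,5}->{2,3,4}; U {1,2,3,4,5}->{3,4,5}
Constraint 2 (U < X) on D(U)={3,4,5} D(X)={2,3,4,5}: U {3,4,5}->{3,4}; X {2,3,4,5}->{4,5}
So after constraint 2: D(Z)={1,2}, size = 2

Answer: 2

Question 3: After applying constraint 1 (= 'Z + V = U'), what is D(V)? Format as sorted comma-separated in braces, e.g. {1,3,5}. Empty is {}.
Constraint 1 (Z + V = U) on D(Z)={1,2,4} D(V)={2,3,4,5} D(U)={1,2,3,4,5}: Z {1,2,4}->{1,2}; V {2,3,4,5}->{2,3,4}; U {1,2,3,4,5}->{3,4,5}
So after constraint 1: D(V) = {2,3,4}

Answer: {2,3,4}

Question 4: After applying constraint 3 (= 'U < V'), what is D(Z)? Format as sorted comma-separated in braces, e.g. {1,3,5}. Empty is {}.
Answer: {1,2}

Derivation:
Constraint 1 (Z + V = U) on D(Z)={1,2,4} D(V)={2,3,4,5} D(U)={1,2,3,4,5}: Z {1,2,4}->{1,2}; V {2,3,4,5}->{2,3,4}; U {1,2,3,4,5}->{3,4,5}
Constraint 2 (U < X) on D(U)={3,4,5} D(X)={2,3,4,5}: U {3,4,5}->{3,4}; X {2,3,4,5}->{4,5}
Constraint 3 (U < V) on D(U)={3,4} D(V)={2,3,4}: U {3,4}->{3}; V {2,3,4}->{4}
So after constraint 3: D(Z) = {1,2}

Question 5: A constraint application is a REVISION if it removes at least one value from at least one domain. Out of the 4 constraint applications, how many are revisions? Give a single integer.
Answer: 4

Derivation:
Constraint 1 (Z + V = U) on D(Z)={1,2,4} D(V)={2,3,4,5} D(U)={1,2,3,4,5}: Z {1,2,4}->{1,2}; V {2,3,4,5}->{2,3,4}; U {1,2,3,4,5}->{3,4,5} => REVISION
Constraint 2 (U < X) on D(U)={3,4,5} D(X)={2,3,4,5}: U {3,4,5}->{3,4}; X {2,3,4,5}->{4,5} => REVISION
Constraint 3 (U < V) on D(U)={3,4} D(V)={2,3,4}: U {3,4}->{3}; V {2,3,4}->{4} => REVISION
Constraint 4 (V + Z = U) on D(V)={4} D(Z)={1,2} D(U)={3}: V {4}->{}; Z {1,2}->{}; U {3}->{} => REVISION
Total revisions = 4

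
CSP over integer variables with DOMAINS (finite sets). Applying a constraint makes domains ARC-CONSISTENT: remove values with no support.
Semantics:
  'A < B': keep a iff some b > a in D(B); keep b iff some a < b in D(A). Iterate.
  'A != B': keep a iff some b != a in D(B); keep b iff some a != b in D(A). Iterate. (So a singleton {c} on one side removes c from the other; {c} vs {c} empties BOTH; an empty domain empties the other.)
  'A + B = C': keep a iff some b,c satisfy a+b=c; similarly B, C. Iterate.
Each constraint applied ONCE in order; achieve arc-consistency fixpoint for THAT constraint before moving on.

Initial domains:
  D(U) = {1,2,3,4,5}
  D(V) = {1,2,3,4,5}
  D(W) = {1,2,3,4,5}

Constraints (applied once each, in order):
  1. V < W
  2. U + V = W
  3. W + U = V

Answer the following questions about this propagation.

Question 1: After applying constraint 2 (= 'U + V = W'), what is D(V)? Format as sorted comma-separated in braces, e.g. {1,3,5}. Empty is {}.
Answer: {1,2,3,4}

Derivation:
Constraint 1 (V < W) on D(V)={1,2,3,4,5} D(W)={1,2,3,4,5}: V {1,2,3,4,5}->{1,2,3,4}; W {1,2,3,4,5}->{2,3,4,5}
Constraint 2 (U + V = W) on D(U)={1,2,3,4,5} D(V)={1,2,3,4} D(W)={2,3,4,5}: U {1,2,3,4,5}->{1,2,3,4}
So after constraint 2: D(V) = {1,2,3,4}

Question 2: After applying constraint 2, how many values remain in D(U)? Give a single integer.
Answer: 4

Derivation:
Constraint 1 (V < W) on D(V)={1,2,3,4,5} D(W)={1,2,3,4,5}: V {1,2,3,4,5}->{1,2,3,4}; W {1,2,3,4,5}->{2,3,4,5}
Constraint 2 (U + V = W) on D(U)={1,2,3,4,5} D(V)={1,2,3,4} D(W)={2,3,4,5}: U {1,2,3,4,5}->{1,2,3,4}
So after constraint 2: D(U)={1,2,3,4}, size = 4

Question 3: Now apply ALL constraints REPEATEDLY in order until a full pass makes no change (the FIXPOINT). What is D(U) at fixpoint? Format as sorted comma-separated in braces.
Answer: {}

Derivation:
pass 0 (initial): D(U)={1,2,3,4,5}
pass 1: U {1,2,3,4,5}->{1,2}; V {1,2,3,4,5}->{3,4}; W {1,2,3,4,5}->{2,3}
pass 2: U {1,2}->{}; V {3,4}->{}; W {2,3}->{}
pass 3: no change
Fixpoint after 3 passes: D(U) = {}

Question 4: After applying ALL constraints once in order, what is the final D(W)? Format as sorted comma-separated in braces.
Constraint 1 (V < W) on D(V)={1,2,3,4,5} D(W)={1,2,3,4,5}: V {1,2,3,4,5}->{1,2,3,4}; W {1,2,3,4,5}->{2,3,4,5}
Constraint 2 (U + V = W) on D(U)={1,2,3,4,5} D(V)={1,2,3,4} D(W)={2,3,4,5}: U {1,2,3,4,5}->{1,2,3,4}
Constraint 3 (W + U = V) on D(W)={2,3,4,5} D(U)={1,2,3,4} D(V)={1,2,3,4}: W {2,3,4,5}->{2,3}; U {1,2,3,4}->{1,2}; V {1,2,3,4}->{3,4}
So after all 3 constraints: D(W) = {2,3}

Answer: {2,3}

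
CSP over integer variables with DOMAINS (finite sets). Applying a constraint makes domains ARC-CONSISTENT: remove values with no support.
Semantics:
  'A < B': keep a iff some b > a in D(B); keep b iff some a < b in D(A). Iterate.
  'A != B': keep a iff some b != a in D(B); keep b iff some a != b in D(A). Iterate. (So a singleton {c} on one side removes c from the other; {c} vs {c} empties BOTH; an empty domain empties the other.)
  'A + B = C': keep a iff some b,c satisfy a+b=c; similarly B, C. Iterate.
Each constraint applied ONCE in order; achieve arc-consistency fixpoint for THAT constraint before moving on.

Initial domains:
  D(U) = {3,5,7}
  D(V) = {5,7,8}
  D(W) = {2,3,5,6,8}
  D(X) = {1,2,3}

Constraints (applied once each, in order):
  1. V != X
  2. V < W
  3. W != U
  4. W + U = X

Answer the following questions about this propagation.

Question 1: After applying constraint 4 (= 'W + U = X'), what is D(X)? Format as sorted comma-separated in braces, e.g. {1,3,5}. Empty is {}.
Answer: {}

Derivation:
Constraint 1 (V != X) on D(V)={5,7,8} D(X)={1,2,3}: no change
Constraint 2 (V < W) on D(V)={5,7,8} D(W)={2,3,5,6,8}: V {5,7,8}->{5,7}; W {2,3,5,6,8}->{6,8}
Constraint 3 (W != U) on D(W)={6,8} D(U)={3,5,7}: no change
Constraint 4 (W + U = X) on D(W)={6,8} D(U)={3,5,7} D(X)={1,2,3}: W {6,8}->{}; U {3,5,7}->{}; X {1,2,3}->{}
So after constraint 4: D(X) = {}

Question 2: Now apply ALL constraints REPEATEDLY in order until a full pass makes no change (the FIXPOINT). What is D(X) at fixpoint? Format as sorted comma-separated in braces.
Answer: {}

Derivation:
pass 0 (initial): D(X)={1,2,3}
pass 1: U {3,5,7}->{}; V {5,7,8}->{5,7}; W {2,3,5,6,8}->{}; X {1,2,3}->{}
pass 2: V {5,7}->{}
pass 3: no change
Fixpoint after 3 passes: D(X) = {}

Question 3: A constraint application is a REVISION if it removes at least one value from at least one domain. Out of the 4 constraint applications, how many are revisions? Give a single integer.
Answer: 2

Derivation:
Constraint 1 (V != X) on D(V)={5,7,8} D(X)={1,2,3}: no change => not a revision
Constraint 2 (V < W) on D(V)={5,7,8} D(W)={2,3,5,6,8}: V {5,7,8}->{5,7}; W {2,3,5,6,8}->{6,8} => REVISION
Constraint 3 (W != U) on D(W)={6,8} D(U)={3,5,7}: no change => not a revision
Constraint 4 (W + U = X) on D(W)={6,8} D(U)={3,5,7} D(X)={1,2,3}: W {6,8}->{}; U {3,5,7}->{}; X {1,2,3}->{} => REVISION
Total revisions = 2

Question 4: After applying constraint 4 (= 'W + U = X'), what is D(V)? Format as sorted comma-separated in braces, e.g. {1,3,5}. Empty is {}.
Answer: {5,7}

Derivation:
Constraint 1 (V != X) on D(V)={5,7,8} D(X)={1,2,3}: no change
Constraint 2 (V < W) on D(V)={5,7,8} D(W)={2,3,5,6,8}: V {5,7,8}->{5,7}; W {2,3,5,6,8}->{6,8}
Constraint 3 (W != U) on D(W)={6,8} D(U)={3,5,7}: no change
Constraint 4 (W + U = X) on D(W)={6,8} D(U)={3,5,7} D(X)={1,2,3}: W {6,8}->{}; U {3,5,7}->{}; X {1,2,3}->{}
So after constraint 4: D(V) = {5,7}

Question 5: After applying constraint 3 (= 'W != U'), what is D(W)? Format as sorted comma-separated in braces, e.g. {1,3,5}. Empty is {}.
Constraint 1 (V != X) on D(V)={5,7,8} D(X)={1,2,3}: no change
Constraint 2 (V < W) on D(V)={5,7,8} D(W)={2,3,5,6,8}: V {5,7,8}->{5,7}; W {2,3,5,6,8}->{6,8}
Constraint 3 (W != U) on D(W)={6,8} D(U)={3,5,7}: no change
So after constraint 3: D(W) = {6,8}

Answer: {6,8}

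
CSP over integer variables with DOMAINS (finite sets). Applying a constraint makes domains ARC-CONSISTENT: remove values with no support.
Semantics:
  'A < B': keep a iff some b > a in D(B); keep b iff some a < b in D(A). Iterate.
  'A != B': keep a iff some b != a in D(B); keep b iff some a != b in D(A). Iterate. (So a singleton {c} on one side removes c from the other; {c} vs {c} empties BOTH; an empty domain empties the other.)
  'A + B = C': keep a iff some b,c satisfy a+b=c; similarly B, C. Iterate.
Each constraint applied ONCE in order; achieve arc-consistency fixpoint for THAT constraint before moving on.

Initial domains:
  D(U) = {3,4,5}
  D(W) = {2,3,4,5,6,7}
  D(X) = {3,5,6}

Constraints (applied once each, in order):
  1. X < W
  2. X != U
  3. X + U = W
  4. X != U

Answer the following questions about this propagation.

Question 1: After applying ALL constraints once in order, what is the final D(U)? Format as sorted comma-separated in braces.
Constraint 1 (X < W) on D(X)={3,5,6} D(W)={2,3,4,5,6,7}: W {2,3,4,5,6,7}->{4,5,6,7}
Constraint 2 (X != U) on D(X)={3,5,6} D(U)={3,4,5}: no change
Constraint 3 (X + U = W) on D(X)={3,5,6} D(U)={3,4,5} D(W)={4,5,6,7}: X {3,5,6}->{3}; U {3,4,5}->{3,4}; W {4,5,6,7}->{6,7}
Constraint 4 (X != U) on D(X)={3} D(U)={3,4}: U {3,4}->{4}
So after all 4 constraints: D(U) = {4}

Answer: {4}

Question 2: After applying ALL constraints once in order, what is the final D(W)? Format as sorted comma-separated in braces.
Constraint 1 (X < W) on D(X)={3,5,6} D(W)={2,3,4,5,6,7}: W {2,3,4,5,6,7}->{4,5,6,7}
Constraint 2 (X != U) on D(X)={3,5,6} D(U)={3,4,5}: no change
Constraint 3 (X + U = W) on D(X)={3,5,6} D(U)={3,4,5} D(W)={4,5,6,7}: X {3,5,6}->{3}; U {3,4,5}->{3,4}; W {4,5,6,7}->{6,7}
Constraint 4 (X != U) on D(X)={3} D(U)={3,4}: U {3,4}->{4}
So after all 4 constraints: D(W) = {6,7}

Answer: {6,7}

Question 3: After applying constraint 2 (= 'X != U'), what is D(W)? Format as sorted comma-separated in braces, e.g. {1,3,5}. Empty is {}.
Answer: {4,5,6,7}

Derivation:
Constraint 1 (X < W) on D(X)={3,5,6} D(W)={2,3,4,5,6,7}: W {2,3,4,5,6,7}->{4,5,6,7}
Constraint 2 (X != U) on D(X)={3,5,6} D(U)={3,4,5}: no change
So after constraint 2: D(W) = {4,5,6,7}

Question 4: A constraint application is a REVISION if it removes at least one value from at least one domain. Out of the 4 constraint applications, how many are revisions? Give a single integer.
Answer: 3

Derivation:
Constraint 1 (X < W) on D(X)={3,5,6} D(W)={2,3,4,5,6,7}: W {2,3,4,5,6,7}->{4,5,6,7} => REVISION
Constraint 2 (X != U) on D(X)={3,5,6} D(U)={3,4,5}: no change => not a revision
Constraint 3 (X + U = W) on D(X)={3,5,6} D(U)={3,4,5} D(W)={4,5,6,7}: X {3,5,6}->{3}; U {3,4,5}->{3,4}; W {4,5,6,7}->{6,7} => REVISION
Constraint 4 (X != U) on D(X)={3} D(U)={3,4}: U {3,4}->{4} => REVISION
Total revisions = 3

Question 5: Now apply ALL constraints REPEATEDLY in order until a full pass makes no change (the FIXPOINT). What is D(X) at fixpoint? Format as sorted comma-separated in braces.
pass 0 (initial): D(X)={3,5,6}
pass 1: U {3,4,5}->{4}; W {2,3,4,5,6,7}->{6,7}; X {3,5,6}->{3}
pass 2: W {6,7}->{7}
pass 3: no change
Fixpoint after 3 passes: D(X) = {3}

Answer: {3}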